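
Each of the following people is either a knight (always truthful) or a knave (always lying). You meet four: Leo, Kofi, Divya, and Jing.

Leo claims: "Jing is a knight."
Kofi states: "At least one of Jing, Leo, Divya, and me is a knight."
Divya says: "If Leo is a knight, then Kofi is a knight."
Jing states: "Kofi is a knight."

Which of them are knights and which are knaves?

Consider Leo. Suppose Leo is a knave.
Then no assignment of the remaining roles makes every statement match its speaker's type — contradiction.
So Leo is a knight.
With that fixed, Kofi's statement is true, so Kofi is a knight.
With that fixed, Divya's statement is true, so Divya is a knight.
With that fixed, Jing's statement is true, so Jing is a knight.

Leo: knight, Kofi: knight, Divya: knight, Jing: knight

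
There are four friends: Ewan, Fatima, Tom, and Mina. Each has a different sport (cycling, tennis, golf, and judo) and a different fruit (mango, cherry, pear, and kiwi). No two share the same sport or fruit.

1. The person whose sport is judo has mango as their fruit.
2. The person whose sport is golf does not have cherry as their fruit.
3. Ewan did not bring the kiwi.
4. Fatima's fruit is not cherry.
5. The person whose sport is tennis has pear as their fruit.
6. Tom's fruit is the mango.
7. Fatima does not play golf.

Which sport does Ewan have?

cycling

With clues 1–5, golf is impossible for Ewan's sport.
With clues 1–6, judo is impossible for Ewan's sport.
With clues 1–7, tennis is impossible for Ewan's sport.
That leaves cycling.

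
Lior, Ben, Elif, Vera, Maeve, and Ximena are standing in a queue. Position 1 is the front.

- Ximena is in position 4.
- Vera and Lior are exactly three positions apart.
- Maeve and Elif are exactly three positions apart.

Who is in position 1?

Ben

With clue 1, Ximena is ruled out for position 1.
With clues 1–2, Lior and Vera are ruled out for position 1.
With clues 1–3, Elif and Maeve are ruled out for position 1.
So position 1 is Ben.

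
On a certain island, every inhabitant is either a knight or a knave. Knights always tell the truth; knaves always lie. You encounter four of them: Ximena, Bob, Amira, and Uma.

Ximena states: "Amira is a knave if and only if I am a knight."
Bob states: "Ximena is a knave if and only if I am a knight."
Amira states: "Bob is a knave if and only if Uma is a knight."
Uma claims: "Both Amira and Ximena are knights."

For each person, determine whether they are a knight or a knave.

Ximena: knave, Bob: knave, Amira: knave, Uma: knave

Consider Ximena. Suppose Ximena is a knight.
Then whichever role Bob has, Bob's statement has the wrong truth value — contradiction.
So Ximena is a knave.
With that fixed, Uma's statement is false, so Uma is a knave.
Consider Bob. Suppose Bob is a knight.
Then no assignment of the remaining roles makes every statement match its speaker's type — contradiction.
So Bob is a knave.
With that fixed, Amira's statement is false, so Amira is a knave.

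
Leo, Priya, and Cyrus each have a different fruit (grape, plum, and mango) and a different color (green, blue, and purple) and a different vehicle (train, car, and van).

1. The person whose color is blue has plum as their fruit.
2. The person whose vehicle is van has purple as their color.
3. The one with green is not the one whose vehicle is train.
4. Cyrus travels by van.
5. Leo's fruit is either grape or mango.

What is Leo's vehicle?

With clues 1–4, van is impossible for Leo's vehicle.
With clues 1–5, train is impossible for Leo's vehicle.
That leaves car.

car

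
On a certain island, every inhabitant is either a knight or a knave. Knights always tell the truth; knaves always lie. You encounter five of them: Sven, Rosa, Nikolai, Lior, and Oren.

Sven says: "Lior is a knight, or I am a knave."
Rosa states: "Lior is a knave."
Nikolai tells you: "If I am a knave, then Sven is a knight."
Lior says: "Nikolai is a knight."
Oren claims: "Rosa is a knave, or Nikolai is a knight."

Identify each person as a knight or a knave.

Consider Sven. Suppose Sven is a knave.
Then Sven's own statement would have to be false, but it can't be — contradiction.
So Sven is a knight.
With that fixed, Nikolai's statement is true, so Nikolai is a knight.
With that fixed, Lior's statement is true, so Lior is a knight.
With that fixed, Oren's statement is true, so Oren is a knight.
With that fixed, Rosa's statement is false, so Rosa is a knave.

Sven: knight, Rosa: knave, Nikolai: knight, Lior: knight, Oren: knight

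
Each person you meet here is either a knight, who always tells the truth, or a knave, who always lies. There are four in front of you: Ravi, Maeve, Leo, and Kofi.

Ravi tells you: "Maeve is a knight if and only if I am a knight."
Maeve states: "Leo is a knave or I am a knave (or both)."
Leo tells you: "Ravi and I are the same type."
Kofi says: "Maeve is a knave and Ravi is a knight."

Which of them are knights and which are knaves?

Consider Ravi. Suppose Ravi is a knave.
Then whichever role Leo has, Leo's statement has the wrong truth value — contradiction.
So Ravi is a knight.
Consider Maeve. Suppose Maeve is a knave.
Then Ravi's statement comes out false, contradicting Ravi being a knight.
So Maeve is a knight.
With that fixed, Kofi's statement is false, so Kofi is a knave.
Consider Leo. Suppose Leo is a knight.
Then Maeve's statement comes out false, contradicting Maeve being a knight.
So Leo is a knave.

Ravi: knight, Maeve: knight, Leo: knave, Kofi: knave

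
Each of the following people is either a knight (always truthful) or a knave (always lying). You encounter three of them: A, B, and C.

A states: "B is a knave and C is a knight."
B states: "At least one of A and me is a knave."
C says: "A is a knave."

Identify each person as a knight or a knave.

A: knave, B: knight, C: knight

Consider A. Suppose A is a knight.
Then whichever role B has, B's statement has the wrong truth value — contradiction.
So A is a knave.
With that fixed, B's statement is true, so B is a knight.
With that fixed, C's statement is true, so C is a knight.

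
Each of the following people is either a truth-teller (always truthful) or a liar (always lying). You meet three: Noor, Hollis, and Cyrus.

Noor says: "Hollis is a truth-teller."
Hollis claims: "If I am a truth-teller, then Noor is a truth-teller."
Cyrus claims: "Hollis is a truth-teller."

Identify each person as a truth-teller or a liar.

Noor: truth-teller, Hollis: truth-teller, Cyrus: truth-teller

Consider Noor. Suppose Noor is a liar.
Then whichever role Hollis has, Hollis's statement has the wrong truth value — contradiction.
So Noor is a truth-teller.
With that fixed, Hollis's statement is true, so Hollis is a truth-teller.
With that fixed, Cyrus's statement is true, so Cyrus is a truth-teller.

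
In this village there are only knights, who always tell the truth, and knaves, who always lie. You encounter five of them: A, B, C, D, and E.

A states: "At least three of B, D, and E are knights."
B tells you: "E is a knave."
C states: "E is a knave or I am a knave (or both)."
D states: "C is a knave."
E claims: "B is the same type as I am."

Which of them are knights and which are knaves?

Consider A. Suppose A is a knight.
Then no assignment of the remaining roles makes every statement match its speaker's type — contradiction.
So A is a knave.
Consider B. Suppose B is a knave.
Then whichever role E has, E's statement has the wrong truth value — contradiction.
So B is a knight.
Consider C. Suppose C is a knave.
Then C's own statement would have to be false, but it can't be — contradiction.
So C is a knight.
With that fixed, D's statement is false, so D is a knave.
Consider E. Suppose E is a knight.
Then B's statement comes out false, contradicting B being a knight.
So E is a knave.

A: knave, B: knight, C: knight, D: knave, E: knave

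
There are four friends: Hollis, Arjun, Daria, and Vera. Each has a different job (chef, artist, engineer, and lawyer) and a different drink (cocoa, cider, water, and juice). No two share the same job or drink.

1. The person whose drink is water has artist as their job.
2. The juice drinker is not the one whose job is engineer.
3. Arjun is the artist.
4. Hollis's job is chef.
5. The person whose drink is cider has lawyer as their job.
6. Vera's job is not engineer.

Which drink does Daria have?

With clues 1–3, water is impossible for Daria's drink.
With clues 1–5, juice is impossible for Daria's drink.
With clues 1–6, cider is impossible for Daria's drink.
That leaves cocoa.

cocoa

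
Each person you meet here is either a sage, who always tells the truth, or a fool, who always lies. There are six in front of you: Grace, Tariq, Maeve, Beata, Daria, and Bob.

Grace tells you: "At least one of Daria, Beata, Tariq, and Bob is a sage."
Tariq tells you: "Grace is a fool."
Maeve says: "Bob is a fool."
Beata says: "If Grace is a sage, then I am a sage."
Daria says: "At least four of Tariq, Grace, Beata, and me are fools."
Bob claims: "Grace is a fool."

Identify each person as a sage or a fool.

Grace: sage, Tariq: fool, Maeve: sage, Beata: sage, Daria: fool, Bob: fool

Consider Grace. Suppose Grace is a fool.
Then no assignment of the remaining roles makes every statement match its speaker's type — contradiction.
So Grace is a sage.
With that fixed, Tariq's statement is false, so Tariq is a fool.
With that fixed, Daria's statement is false, so Daria is a fool.
With that fixed, Bob's statement is false, so Bob is a fool.
With that fixed, Maeve's statement is true, so Maeve is a sage.
Consider Beata. Suppose Beata is a fool.
Then Grace's statement comes out false, contradicting Grace being a sage.
So Beata is a sage.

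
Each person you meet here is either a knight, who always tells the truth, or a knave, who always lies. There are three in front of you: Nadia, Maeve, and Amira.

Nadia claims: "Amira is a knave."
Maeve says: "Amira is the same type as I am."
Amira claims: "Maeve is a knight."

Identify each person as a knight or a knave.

Consider Nadia. Suppose Nadia is a knight.
Then no assignment of the remaining roles makes every statement match its speaker's type — contradiction.
So Nadia is a knave.
Consider Maeve. Suppose Maeve is a knave.
Then no assignment of the remaining roles makes every statement match its speaker's type — contradiction.
So Maeve is a knight.
With that fixed, Amira's statement is true, so Amira is a knight.

Nadia: knave, Maeve: knight, Amira: knight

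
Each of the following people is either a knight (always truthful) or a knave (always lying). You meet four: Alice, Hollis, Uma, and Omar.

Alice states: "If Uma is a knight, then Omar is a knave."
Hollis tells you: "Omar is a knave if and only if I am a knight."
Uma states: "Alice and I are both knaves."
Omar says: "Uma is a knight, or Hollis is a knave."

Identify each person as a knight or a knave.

Consider Alice. Suppose Alice is a knave.
Then whichever role Uma has, Uma's statement has the wrong truth value — contradiction.
So Alice is a knight.
With that fixed, Uma's statement is false, so Uma is a knave.
Consider Hollis. Suppose Hollis is a knave.
Then no assignment of the remaining roles makes every statement match its speaker's type — contradiction.
So Hollis is a knight.
With that fixed, Omar's statement is false, so Omar is a knave.

Alice: knight, Hollis: knight, Uma: knave, Omar: knave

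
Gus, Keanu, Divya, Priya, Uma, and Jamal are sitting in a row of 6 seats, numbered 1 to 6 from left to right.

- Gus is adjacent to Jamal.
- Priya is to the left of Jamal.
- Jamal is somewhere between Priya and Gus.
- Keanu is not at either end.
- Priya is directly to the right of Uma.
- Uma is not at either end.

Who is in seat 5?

Jamal

With clues 1–2, Priya is ruled out for seat 5.
With clues 1–5, Divya and Uma are ruled out for seat 5.
With clues 1–6, Gus and Keanu are ruled out for seat 5.
So seat 5 is Jamal.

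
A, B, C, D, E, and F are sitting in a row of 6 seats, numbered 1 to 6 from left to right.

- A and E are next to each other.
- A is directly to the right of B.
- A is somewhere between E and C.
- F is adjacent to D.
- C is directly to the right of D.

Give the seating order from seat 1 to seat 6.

From clues 1–2: A is in {2,3,4,5}.
From clues 1–3: A is in {3,4,5}.
From clues 1–4: A is in {3,5}.
From clues 1–5: F → seat 1, D → seat 2, C → seat 3, B → seat 4, A → seat 5, E → seat 6.

F, D, C, B, A, E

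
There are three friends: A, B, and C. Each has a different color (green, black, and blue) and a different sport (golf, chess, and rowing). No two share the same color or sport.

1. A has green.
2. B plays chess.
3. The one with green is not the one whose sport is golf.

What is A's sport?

With clues 1–2, chess is impossible for A's sport.
With clues 1–3, golf is impossible for A's sport.
That leaves rowing.

rowing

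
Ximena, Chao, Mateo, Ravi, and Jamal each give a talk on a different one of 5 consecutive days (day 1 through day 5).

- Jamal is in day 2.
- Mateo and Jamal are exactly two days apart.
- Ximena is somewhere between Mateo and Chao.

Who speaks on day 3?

Ximena

With clue 1, Jamal is ruled out for day 3.
With clues 1–2, Mateo is ruled out for day 3.
With clues 1–3, Chao and Ravi are ruled out for day 3.
So day 3 is Ximena.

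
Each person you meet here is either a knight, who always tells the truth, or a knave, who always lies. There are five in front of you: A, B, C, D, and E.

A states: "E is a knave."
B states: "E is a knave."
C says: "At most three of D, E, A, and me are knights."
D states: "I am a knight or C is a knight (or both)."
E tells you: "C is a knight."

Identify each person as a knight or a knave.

A: knave, B: knave, C: knight, D: knight, E: knight

Consider A. Suppose A is a knight.
Then no assignment of the remaining roles makes every statement match its speaker's type — contradiction.
So A is a knave.
With that fixed, C's statement is true, so C is a knight.
With that fixed, D's statement is true, so D is a knight.
With that fixed, E's statement is true, so E is a knight.
With that fixed, B's statement is false, so B is a knave.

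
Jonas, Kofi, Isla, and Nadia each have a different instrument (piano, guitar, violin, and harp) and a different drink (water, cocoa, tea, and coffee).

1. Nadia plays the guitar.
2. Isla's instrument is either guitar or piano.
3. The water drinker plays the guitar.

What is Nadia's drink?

water

With clues 1–3, cocoa, coffee, and tea are impossible for Nadia's drink.
That leaves water.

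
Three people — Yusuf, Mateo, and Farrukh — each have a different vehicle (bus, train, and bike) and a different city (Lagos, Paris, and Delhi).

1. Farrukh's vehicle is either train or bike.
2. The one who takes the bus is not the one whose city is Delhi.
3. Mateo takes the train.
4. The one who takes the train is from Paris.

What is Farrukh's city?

Delhi

With clues 1–4, Lagos and Paris are impossible for Farrukh's city.
That leaves Delhi.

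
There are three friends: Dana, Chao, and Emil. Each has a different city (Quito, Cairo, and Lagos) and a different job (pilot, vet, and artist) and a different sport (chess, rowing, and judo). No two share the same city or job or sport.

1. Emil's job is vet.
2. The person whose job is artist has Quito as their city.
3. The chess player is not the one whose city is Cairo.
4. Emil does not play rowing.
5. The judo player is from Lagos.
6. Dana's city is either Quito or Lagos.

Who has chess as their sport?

With clues 1–5, Emil is impossible for the one with sport chess.
With clues 1–6, Chao is impossible for the one with sport chess.
That leaves Dana.

Dana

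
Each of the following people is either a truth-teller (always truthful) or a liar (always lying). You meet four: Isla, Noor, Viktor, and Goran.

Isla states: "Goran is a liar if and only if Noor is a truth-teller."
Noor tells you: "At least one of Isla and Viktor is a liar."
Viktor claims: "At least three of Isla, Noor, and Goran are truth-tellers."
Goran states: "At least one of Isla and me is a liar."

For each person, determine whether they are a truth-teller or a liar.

Isla: liar, Noor: truth-teller, Viktor: liar, Goran: truth-teller

Consider Isla. Suppose Isla is a truth-teller.
Then whichever role Goran has, Goran's statement has the wrong truth value — contradiction.
So Isla is a liar.
With that fixed, Noor's statement is true, so Noor is a truth-teller.
With that fixed, Viktor's statement is false, so Viktor is a liar.
With that fixed, Goran's statement is true, so Goran is a truth-teller.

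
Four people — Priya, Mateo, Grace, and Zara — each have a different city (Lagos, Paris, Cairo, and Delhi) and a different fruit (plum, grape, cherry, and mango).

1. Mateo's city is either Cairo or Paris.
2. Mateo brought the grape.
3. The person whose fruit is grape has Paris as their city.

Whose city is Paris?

Mateo

With clues 1–3, Grace, Priya, and Zara are impossible for the one with city Paris.
That leaves Mateo.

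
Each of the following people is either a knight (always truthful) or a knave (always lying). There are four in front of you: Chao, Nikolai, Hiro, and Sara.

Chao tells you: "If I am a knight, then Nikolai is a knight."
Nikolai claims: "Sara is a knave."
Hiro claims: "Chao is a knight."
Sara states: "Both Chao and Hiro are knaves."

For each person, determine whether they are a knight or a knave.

Chao: knight, Nikolai: knight, Hiro: knight, Sara: knave

Consider Chao. Suppose Chao is a knave.
Then Chao's own statement would have to be false, but it can't be — contradiction.
So Chao is a knight.
With that fixed, Hiro's statement is true, so Hiro is a knight.
With that fixed, Sara's statement is false, so Sara is a knave.
With that fixed, Nikolai's statement is true, so Nikolai is a knight.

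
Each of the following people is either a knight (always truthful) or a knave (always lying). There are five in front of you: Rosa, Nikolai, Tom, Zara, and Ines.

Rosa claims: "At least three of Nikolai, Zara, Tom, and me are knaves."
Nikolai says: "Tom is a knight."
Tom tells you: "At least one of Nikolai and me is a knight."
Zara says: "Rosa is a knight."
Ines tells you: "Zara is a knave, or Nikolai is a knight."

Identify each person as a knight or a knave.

Rosa: knave, Nikolai: knight, Tom: knight, Zara: knave, Ines: knight

Consider Rosa. Suppose Rosa is a knight.
Then no assignment of the remaining roles makes every statement match its speaker's type — contradiction.
So Rosa is a knave.
With that fixed, Zara's statement is false, so Zara is a knave.
With that fixed, Ines's statement is true, so Ines is a knight.
Consider Nikolai. Suppose Nikolai is a knave.
Then Rosa's statement comes out true, contradicting Rosa being a knave.
So Nikolai is a knight.
With that fixed, Tom's statement is true, so Tom is a knight.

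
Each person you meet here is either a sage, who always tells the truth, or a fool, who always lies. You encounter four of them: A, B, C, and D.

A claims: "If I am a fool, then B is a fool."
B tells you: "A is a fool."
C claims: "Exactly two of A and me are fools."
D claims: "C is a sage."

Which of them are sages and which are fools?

Consider A. Suppose A is a fool.
Then whichever role C has, C's statement has the wrong truth value — contradiction.
So A is a sage.
With that fixed, B's statement is false, so B is a fool.
With that fixed, C's statement is false, so C is a fool.
With that fixed, D's statement is false, so D is a fool.

A: sage, B: fool, C: fool, D: fool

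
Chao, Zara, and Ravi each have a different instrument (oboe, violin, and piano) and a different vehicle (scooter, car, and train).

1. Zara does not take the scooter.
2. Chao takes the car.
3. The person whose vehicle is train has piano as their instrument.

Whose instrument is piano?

Zara

With clues 1–3, Chao and Ravi are impossible for the one with instrument piano.
That leaves Zara.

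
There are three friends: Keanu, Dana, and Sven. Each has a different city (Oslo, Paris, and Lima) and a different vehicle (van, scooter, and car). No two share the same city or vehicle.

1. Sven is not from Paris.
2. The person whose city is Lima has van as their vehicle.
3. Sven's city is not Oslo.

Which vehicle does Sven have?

van

With clues 1–3, car and scooter are impossible for Sven's vehicle.
That leaves van.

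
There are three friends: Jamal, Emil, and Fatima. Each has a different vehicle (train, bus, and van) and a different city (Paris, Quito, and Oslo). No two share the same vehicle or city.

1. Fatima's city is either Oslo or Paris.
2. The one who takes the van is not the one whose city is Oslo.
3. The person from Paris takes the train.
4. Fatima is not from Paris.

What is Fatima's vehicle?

With clues 1–3, van is impossible for Fatima's vehicle.
With clues 1–4, train is impossible for Fatima's vehicle.
That leaves bus.

bus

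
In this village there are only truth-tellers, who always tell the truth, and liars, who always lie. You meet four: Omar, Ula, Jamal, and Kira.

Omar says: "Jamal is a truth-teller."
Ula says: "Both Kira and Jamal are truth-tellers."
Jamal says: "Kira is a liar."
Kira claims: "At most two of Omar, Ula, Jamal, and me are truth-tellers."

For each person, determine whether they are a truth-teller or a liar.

Omar: liar, Ula: liar, Jamal: liar, Kira: truth-teller

Consider Omar. Suppose Omar is a truth-teller.
Then no assignment of the remaining roles makes every statement match its speaker's type — contradiction.
So Omar is a liar.
Consider Ula. Suppose Ula is a truth-teller.
Then no assignment of the remaining roles makes every statement match its speaker's type — contradiction.
So Ula is a liar.
With that fixed, Kira's statement is true, so Kira is a truth-teller.
With that fixed, Jamal's statement is false, so Jamal is a liar.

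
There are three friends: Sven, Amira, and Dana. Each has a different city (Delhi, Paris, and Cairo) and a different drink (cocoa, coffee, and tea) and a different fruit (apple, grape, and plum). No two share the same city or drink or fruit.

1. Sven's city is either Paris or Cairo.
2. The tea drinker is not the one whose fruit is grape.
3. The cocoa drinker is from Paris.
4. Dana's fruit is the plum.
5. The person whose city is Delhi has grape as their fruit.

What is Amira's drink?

coffee

With clues 1–5, cocoa and tea are impossible for Amira's drink.
That leaves coffee.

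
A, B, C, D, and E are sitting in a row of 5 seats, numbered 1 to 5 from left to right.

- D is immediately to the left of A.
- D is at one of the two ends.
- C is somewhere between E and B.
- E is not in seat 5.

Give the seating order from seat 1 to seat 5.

D, A, E, C, B

From clue 1: A is in {2,3,4,5}.
From clues 1–2: D → seat 1, A → seat 2.
From clues 1–3: C → seat 4.
From clues 1–4: E → seat 3, B → seat 5.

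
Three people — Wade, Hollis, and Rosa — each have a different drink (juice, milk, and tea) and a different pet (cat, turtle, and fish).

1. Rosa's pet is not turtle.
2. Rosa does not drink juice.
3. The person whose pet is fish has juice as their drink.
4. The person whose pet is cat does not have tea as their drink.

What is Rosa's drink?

With clues 1–2, juice is impossible for Rosa's drink.
With clues 1–4, tea is impossible for Rosa's drink.
That leaves milk.

milk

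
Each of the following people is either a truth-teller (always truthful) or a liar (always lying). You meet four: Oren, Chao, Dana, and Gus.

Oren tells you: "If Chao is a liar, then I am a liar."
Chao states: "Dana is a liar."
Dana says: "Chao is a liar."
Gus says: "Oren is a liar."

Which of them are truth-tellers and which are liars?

Oren: truth-teller, Chao: truth-teller, Dana: liar, Gus: liar

Consider Oren. Suppose Oren is a liar.
Then Oren's own statement would have to be false, but it can't be — contradiction.
So Oren is a truth-teller.
With that fixed, Gus's statement is false, so Gus is a liar.
Consider Chao. Suppose Chao is a liar.
Then Oren's statement comes out false, contradicting Oren being a truth-teller.
So Chao is a truth-teller.
With that fixed, Dana's statement is false, so Dana is a liar.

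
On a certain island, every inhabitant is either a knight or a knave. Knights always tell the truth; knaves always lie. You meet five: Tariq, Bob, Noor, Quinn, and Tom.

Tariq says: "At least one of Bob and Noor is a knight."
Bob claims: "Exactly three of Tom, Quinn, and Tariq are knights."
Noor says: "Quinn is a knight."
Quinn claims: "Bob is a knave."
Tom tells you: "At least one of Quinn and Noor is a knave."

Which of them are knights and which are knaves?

Tariq: knight, Bob: knave, Noor: knight, Quinn: knight, Tom: knave

Consider Tariq. Suppose Tariq is a knave.
Then no assignment of the remaining roles makes every statement match its speaker's type — contradiction.
So Tariq is a knight.
Consider Bob. Suppose Bob is a knight.
Then no assignment of the remaining roles makes every statement match its speaker's type — contradiction.
So Bob is a knave.
With that fixed, Quinn's statement is true, so Quinn is a knight.
With that fixed, Noor's statement is true, so Noor is a knight.
With that fixed, Tom's statement is false, so Tom is a knave.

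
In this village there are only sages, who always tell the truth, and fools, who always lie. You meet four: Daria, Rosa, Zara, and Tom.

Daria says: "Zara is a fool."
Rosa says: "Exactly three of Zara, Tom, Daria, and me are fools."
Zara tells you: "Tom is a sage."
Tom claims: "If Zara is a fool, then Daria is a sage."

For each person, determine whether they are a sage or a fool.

Consider Daria. Suppose Daria is a sage.
Then no assignment of the remaining roles makes every statement match its speaker's type — contradiction.
So Daria is a fool.
Consider Rosa. Suppose Rosa is a sage.
Then no assignment of the remaining roles makes every statement match its speaker's type — contradiction.
So Rosa is a fool.
Consider Zara. Suppose Zara is a fool.
Then Daria's statement comes out true, contradicting Daria being a fool.
So Zara is a sage.
With that fixed, Tom's statement is true, so Tom is a sage.

Daria: fool, Rosa: fool, Zara: sage, Tom: sage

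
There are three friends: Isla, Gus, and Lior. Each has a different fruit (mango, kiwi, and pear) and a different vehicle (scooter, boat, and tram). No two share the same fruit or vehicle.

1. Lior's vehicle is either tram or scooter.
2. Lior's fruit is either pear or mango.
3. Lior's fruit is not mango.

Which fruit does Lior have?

With clues 1–2, kiwi is impossible for Lior's fruit.
With clues 1–3, mango is impossible for Lior's fruit.
That leaves pear.

pear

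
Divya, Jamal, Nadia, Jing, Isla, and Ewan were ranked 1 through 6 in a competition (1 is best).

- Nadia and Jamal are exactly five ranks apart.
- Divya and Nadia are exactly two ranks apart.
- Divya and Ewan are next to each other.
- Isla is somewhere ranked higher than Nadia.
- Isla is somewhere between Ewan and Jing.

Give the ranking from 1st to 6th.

From clue 1: Jamal is in {1,6}.
From clues 1–2: Divya is in {3,4}.
From clues 1–4: Jamal → rank 1, Divya → rank 4, Nadia → rank 6.
From clues 1–5: Jing → rank 2, Isla → rank 3, Ewan → rank 5.

Jamal, Jing, Isla, Divya, Ewan, Nadia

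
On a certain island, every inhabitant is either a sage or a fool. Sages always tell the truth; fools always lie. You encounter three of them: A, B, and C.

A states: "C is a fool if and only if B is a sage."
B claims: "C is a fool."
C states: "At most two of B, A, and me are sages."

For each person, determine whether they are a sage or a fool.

Consider A. Suppose A is a fool.
Then no assignment of the remaining roles makes every statement match its speaker's type — contradiction.
So A is a sage.
Consider B. Suppose B is a sage.
Then whichever role C has, C's statement has the wrong truth value — contradiction.
So B is a fool.
With that fixed, C's statement is true, so C is a sage.

A: sage, B: fool, C: sage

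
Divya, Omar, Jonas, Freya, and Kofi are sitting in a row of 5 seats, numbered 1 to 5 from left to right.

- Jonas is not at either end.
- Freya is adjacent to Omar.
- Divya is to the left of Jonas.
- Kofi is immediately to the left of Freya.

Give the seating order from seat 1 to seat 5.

Divya, Jonas, Kofi, Freya, Omar

From clue 1: Jonas is in {2,3,4}.
From clues 1–3: Divya is in {1,2,3}.
From clues 1–4: Divya → seat 1, Jonas → seat 2, Kofi → seat 3, Freya → seat 4, Omar → seat 5.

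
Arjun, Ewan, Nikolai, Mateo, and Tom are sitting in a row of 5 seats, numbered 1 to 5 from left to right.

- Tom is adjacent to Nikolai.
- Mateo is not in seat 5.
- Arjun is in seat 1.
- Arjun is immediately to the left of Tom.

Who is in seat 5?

Ewan

With clues 1–2, Mateo is ruled out for seat 5.
With clues 1–3, Arjun is ruled out for seat 5.
With clues 1–4, Nikolai and Tom are ruled out for seat 5.
So seat 5 is Ewan.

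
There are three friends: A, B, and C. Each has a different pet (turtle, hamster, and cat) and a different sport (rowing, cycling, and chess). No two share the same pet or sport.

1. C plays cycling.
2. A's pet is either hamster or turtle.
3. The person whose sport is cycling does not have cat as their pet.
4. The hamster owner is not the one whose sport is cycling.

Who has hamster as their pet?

A

With clues 1–3, B is impossible for the one with pet hamster.
With clues 1–4, C is impossible for the one with pet hamster.
That leaves A.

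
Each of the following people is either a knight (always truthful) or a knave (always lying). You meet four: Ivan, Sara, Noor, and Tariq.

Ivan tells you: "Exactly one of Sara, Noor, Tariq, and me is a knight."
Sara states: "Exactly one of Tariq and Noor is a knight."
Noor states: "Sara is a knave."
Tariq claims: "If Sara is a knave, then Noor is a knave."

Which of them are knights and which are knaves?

Ivan: knave, Sara: knight, Noor: knave, Tariq: knight

Consider Ivan. Suppose Ivan is a knight.
Then no assignment of the remaining roles makes every statement match its speaker's type — contradiction.
So Ivan is a knave.
Consider Sara. Suppose Sara is a knave.
Then no assignment of the remaining roles makes every statement match its speaker's type — contradiction.
So Sara is a knight.
With that fixed, Noor's statement is false, so Noor is a knave.
With that fixed, Tariq's statement is true, so Tariq is a knight.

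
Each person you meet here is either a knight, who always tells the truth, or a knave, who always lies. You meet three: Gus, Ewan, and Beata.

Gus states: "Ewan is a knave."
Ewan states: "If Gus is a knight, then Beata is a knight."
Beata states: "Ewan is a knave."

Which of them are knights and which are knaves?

Gus: knave, Ewan: knight, Beata: knave

Consider Gus. Suppose Gus is a knight.
Then no assignment of the remaining roles makes every statement match its speaker's type — contradiction.
So Gus is a knave.
With that fixed, Ewan's statement is true, so Ewan is a knight.
With that fixed, Beata's statement is false, so Beata is a knave.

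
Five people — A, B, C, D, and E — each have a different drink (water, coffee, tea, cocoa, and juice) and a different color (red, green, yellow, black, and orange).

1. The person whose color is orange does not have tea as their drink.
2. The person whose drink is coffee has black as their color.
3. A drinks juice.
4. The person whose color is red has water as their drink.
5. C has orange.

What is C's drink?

cocoa

With clues 1–3, juice is impossible for C's drink.
With clues 1–5, coffee, tea, and water are impossible for C's drink.
That leaves cocoa.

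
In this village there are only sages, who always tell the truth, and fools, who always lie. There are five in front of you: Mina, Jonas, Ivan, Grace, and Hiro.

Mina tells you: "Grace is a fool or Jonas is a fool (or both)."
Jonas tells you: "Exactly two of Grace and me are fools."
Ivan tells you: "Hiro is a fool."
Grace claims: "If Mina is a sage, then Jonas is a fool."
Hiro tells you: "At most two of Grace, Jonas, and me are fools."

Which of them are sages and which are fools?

Consider Mina. Suppose Mina is a fool.
Then no assignment of the remaining roles makes every statement match its speaker's type — contradiction.
So Mina is a sage.
Consider Jonas. Suppose Jonas is a sage.
Then Jonas's own statement would have to be true, but it can't be — contradiction.
So Jonas is a fool.
With that fixed, Grace's statement is true, so Grace is a sage.
With that fixed, Hiro's statement is true, so Hiro is a sage.
With that fixed, Ivan's statement is false, so Ivan is a fool.

Mina: sage, Jonas: fool, Ivan: fool, Grace: sage, Hiro: sage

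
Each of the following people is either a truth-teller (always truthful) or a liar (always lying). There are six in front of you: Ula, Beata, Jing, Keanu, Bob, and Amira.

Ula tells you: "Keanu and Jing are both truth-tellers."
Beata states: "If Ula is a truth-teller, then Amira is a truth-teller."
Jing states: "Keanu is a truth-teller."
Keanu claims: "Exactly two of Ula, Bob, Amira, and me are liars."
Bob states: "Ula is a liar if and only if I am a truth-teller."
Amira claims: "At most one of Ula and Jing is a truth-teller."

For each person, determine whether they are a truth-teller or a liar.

Consider Ula. Suppose Ula is a truth-teller.
Then whichever role Bob has, Bob's statement has the wrong truth value — contradiction.
So Ula is a liar.
With that fixed, Beata's statement is true, so Beata is a truth-teller.
With that fixed, Amira's statement is true, so Amira is a truth-teller.
Consider Jing. Suppose Jing is a truth-teller.
Then no assignment of the remaining roles makes every statement match its speaker's type — contradiction.
So Jing is a liar.
Consider Keanu. Suppose Keanu is a truth-teller.
Then Jing's statement comes out true, contradicting Jing being a liar.
So Keanu is a liar.
Consider Bob. Suppose Bob is a truth-teller.
Then Keanu's statement comes out true, contradicting Keanu being a liar.
So Bob is a liar.

Ula: liar, Beata: truth-teller, Jing: liar, Keanu: liar, Bob: liar, Amira: truth-teller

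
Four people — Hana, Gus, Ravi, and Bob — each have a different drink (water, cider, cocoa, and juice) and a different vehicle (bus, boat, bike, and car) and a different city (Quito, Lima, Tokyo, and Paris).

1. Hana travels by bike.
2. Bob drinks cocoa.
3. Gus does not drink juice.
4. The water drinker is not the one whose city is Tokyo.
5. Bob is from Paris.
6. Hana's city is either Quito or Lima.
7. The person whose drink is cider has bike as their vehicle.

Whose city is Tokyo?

Ravi

With clues 1–5, Bob is impossible for the one with city Tokyo.
With clues 1–6, Hana is impossible for the one with city Tokyo.
With clues 1–7, Gus is impossible for the one with city Tokyo.
That leaves Ravi.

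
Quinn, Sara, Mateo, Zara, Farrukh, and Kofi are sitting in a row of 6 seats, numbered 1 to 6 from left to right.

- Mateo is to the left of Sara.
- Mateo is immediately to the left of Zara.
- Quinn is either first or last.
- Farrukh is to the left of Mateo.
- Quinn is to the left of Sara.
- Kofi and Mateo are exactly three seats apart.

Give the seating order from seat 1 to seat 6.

From clue 1: Sara is in {2,3,4,5,6}.
From clues 1–2: Sara is in {3,4,5,6}.
From clues 1–3: Quinn is in {1,6}.
From clues 1–5: Quinn → seat 1.
From clues 1–6: Farrukh → seat 2, Mateo → seat 3, Zara → seat 4, Sara → seat 5, Kofi → seat 6.

Quinn, Farrukh, Mateo, Zara, Sara, Kofi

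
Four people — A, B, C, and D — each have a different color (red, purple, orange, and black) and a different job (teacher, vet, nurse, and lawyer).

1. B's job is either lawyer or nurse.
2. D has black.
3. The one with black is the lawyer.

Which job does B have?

Clue 1 rules out teacher and vet for B's job.
With clues 1–3, lawyer is impossible for B's job.
That leaves nurse.

nurse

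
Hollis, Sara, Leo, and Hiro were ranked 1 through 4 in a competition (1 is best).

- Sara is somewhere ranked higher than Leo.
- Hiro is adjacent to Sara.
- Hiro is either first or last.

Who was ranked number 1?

Hiro

With clue 1, Leo is ruled out for rank 1.
With clues 1–3, Hollis and Sara are ruled out for rank 1.
So rank 1 is Hiro.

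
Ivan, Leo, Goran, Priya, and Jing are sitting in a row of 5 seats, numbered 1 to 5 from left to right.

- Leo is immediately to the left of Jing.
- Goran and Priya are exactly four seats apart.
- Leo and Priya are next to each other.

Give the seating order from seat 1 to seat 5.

From clue 1: Leo is in {1,2,3,4}.
From clues 1–2: Ivan is in {2,4}.
From clues 1–3: Priya → seat 1, Leo → seat 2, Jing → seat 3, Ivan → seat 4, Goran → seat 5.

Priya, Leo, Jing, Ivan, Goran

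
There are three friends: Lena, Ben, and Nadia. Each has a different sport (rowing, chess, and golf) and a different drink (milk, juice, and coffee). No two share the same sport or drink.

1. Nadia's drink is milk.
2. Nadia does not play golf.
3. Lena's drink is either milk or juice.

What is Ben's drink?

coffee

Clue 1 rules out milk for Ben's drink.
With clues 1–3, juice is impossible for Ben's drink.
That leaves coffee.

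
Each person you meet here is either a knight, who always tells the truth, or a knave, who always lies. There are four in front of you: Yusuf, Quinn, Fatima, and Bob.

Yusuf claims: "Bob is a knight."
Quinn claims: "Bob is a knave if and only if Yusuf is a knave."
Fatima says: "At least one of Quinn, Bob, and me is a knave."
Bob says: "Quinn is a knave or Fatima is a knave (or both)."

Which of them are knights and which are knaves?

Yusuf: knave, Quinn: knight, Fatima: knight, Bob: knave

Consider Yusuf. Suppose Yusuf is a knight.
Then no assignment of the remaining roles makes every statement match its speaker's type — contradiction.
So Yusuf is a knave.
Consider Quinn. Suppose Quinn is a knave.
Then no assignment of the remaining roles makes every statement match its speaker's type — contradiction.
So Quinn is a knight.
Consider Fatima. Suppose Fatima is a knave.
Then Fatima's own statement would have to be false, but it can't be — contradiction.
So Fatima is a knight.
With that fixed, Bob's statement is false, so Bob is a knave.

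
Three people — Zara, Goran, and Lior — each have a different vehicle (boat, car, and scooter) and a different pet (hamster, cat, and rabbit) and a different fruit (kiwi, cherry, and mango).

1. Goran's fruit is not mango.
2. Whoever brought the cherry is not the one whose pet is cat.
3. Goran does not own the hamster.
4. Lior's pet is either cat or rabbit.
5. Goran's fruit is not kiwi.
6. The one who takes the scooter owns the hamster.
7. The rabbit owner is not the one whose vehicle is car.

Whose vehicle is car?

With clues 1–6, Zara is impossible for the one with vehicle car.
With clues 1–7, Goran is impossible for the one with vehicle car.
That leaves Lior.

Lior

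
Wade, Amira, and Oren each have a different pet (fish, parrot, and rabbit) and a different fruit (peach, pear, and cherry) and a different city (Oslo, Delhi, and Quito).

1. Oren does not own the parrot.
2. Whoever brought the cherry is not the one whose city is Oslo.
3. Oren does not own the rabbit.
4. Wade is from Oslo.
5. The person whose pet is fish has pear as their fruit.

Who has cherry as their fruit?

Amira

With clues 1–4, Wade is impossible for the one with fruit cherry.
With clues 1–5, Oren is impossible for the one with fruit cherry.
That leaves Amira.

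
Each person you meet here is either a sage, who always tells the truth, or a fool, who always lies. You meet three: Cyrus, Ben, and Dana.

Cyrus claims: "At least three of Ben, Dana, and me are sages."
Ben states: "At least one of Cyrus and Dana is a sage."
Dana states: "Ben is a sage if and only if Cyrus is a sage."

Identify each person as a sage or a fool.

Cyrus: sage, Ben: sage, Dana: sage

Consider Cyrus. Suppose Cyrus is a fool.
Then no assignment of the remaining roles makes every statement match its speaker's type — contradiction.
So Cyrus is a sage.
With that fixed, Ben's statement is true, so Ben is a sage.
With that fixed, Dana's statement is true, so Dana is a sage.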